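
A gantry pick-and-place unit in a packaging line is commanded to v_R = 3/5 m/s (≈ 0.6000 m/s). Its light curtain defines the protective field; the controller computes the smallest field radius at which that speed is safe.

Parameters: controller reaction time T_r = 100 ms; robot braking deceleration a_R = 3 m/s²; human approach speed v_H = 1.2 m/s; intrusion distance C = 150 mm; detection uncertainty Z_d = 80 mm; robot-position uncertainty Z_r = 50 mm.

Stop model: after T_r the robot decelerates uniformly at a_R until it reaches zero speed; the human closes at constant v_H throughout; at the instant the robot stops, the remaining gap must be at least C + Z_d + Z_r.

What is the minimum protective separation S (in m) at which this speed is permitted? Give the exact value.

S_min = 19/25 m = 0.7600 m

stop time T_s = (3/5)/3 = 0.2000 s
robot covers v_R·T_r = 0.6000·0.1000 = 0.0600 m before braking
braking distance = 0.6000²/(2·3.0000) = 0.0600 m
human over T_r+T_s: 1.2000·(0.1000+0.2000) = 0.3600 m
residual clearance needed = 0.1500+0.0800+0.0500 = 0.2800 m
S_min ≈ 0.0600+0.0600+0.3600+0.2800  ⇒  S_min = 19/25 m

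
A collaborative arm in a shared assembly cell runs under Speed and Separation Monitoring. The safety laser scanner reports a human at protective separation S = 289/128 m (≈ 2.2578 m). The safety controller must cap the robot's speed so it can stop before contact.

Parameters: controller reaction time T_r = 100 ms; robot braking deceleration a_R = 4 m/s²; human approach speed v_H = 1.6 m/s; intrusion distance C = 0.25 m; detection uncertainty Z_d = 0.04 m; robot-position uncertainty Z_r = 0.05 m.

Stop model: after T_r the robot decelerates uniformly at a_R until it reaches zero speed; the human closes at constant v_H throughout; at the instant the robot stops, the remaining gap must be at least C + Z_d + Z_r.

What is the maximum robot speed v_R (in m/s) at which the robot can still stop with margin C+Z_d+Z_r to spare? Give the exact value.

quadratic (1/8)·v² + (1/2)·v + (-225/128) = 0
  disc = (1/2)² − 4·(1/8)·(-225/128) = 289/256 ; √disc = 17/16
  v_R = (−(1/2) + 17/16) / (2·(1/8)) = 9/4 m/s
check:
stop time T_s = (9/4)/4 = 0.5625 s
robot covers v_R·T_r = 2.2500·0.1000 = 0.2250 m before braking
robot covers 2.2500·0.5625 − ½·4.0000·0.5625² = 0.6328 m while stopping
human closes 1.6000·0.6625 = 1.0600 m
C+Z_d+Z_r = 0.2500+0.0400+0.0500 = 0.3400 m
sum ≈ 0.2250+0.6328+1.0600+0.3400 ≈ 2.2578 m = S ✓

v_R_max = 9/4 m/s = 2.2500 m/s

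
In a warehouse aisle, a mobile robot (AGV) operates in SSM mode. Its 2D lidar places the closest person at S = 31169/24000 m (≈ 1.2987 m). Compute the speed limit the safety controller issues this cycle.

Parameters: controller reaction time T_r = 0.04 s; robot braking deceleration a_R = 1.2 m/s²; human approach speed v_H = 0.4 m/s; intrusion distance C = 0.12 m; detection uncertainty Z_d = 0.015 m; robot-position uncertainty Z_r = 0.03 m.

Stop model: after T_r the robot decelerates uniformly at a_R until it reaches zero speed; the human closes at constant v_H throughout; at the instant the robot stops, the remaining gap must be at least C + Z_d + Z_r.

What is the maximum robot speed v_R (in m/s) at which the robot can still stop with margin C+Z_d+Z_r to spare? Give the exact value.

collect terms ⇒ (5/12)·v_R² + (28/75)·v_R + (-1073/960) = 0
  disc = (28/75)² − 4·(5/12)·(-1073/960) = 80089/40000 ; √disc = 283/200
  v_R = (−(28/75) + 283/200) / (2·(5/12)) = 5/4 m/s
check:
T_s = v_R/a_R = (5/4)/(6/5) = 1.0417 s
reaction-phase robot travel = 1.2500·0.0400 = 0.0500 m
robot under decel: 1.2500²/(2·1.2000) = 0.6510 m
person approaches 0.4000·(0.0400+1.0417) = 0.4327 m
C+Z_d+Z_r = 0.1200+0.0150+0.0300 = 0.1650 m
sum ≈ 0.0500+0.6510+0.4327+0.1650 ≈ 1.2987 m = S ✓

v_R_max = 5/4 m/s = 1.2500 m/s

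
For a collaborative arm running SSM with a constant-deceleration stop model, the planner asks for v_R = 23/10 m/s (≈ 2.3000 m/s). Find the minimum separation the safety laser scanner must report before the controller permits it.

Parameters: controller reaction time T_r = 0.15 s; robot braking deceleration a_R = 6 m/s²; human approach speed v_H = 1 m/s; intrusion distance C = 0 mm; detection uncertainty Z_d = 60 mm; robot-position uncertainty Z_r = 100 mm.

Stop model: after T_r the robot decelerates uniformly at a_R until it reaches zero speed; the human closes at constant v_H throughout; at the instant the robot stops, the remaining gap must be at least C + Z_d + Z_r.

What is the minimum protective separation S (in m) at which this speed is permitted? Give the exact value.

S_min = 71/48 m = 1.4792 m

braking lasts T_s = (23/10)/6 = 0.3833 s
reaction-phase robot travel = 2.3000·0.1500 = 0.3450 m
braking distance = 2.3000²/(2·6.0000) = 0.4408 m
person approaches 1.0000·(0.1500+0.3833) = 0.5333 m
residual clearance needed = 0.0000+0.0600+0.1000 = 0.1600 m
S_min ≈ 0.3450+0.4408+0.5333+0.1600  ⇒  S_min = 71/48 m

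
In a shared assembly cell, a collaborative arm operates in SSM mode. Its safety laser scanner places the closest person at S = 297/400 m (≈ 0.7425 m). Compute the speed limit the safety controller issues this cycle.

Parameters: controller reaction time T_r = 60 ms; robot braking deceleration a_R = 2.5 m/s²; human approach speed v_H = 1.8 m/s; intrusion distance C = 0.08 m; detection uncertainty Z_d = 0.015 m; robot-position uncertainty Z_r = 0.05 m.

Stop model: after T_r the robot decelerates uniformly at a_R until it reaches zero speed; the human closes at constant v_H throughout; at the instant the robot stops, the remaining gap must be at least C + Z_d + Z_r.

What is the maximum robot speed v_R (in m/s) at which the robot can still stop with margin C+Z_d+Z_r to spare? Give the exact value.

v_R_max = 11/20 m/s = 0.5500 m/s

collect terms ⇒ (1/5)·v_R² + (39/50)·v_R + (-979/2000) = 0
  disc = (39/50)² − 4·(1/5)·(-979/2000) = 1 ; √disc = 1
  v_R = (−(39/50) + 1) / (2·(1/5)) = 11/20 m/s
check:
braking lasts T_s = (11/20)/(5/2) = 0.2200 s
robot covers v_R·T_r = 0.5500·0.0600 = 0.0330 m before braking
braking distance = 0.5500²/(2·2.5000) = 0.0605 m
human over T_r+T_s: 1.8000·(0.0600+0.2200) = 0.5040 m
C+Z_d+Z_r = 0.0800+0.0150+0.0500 = 0.1450 m
sum ≈ 0.0330+0.0605+0.5040+0.1450 ≈ 0.7425 m = S ✓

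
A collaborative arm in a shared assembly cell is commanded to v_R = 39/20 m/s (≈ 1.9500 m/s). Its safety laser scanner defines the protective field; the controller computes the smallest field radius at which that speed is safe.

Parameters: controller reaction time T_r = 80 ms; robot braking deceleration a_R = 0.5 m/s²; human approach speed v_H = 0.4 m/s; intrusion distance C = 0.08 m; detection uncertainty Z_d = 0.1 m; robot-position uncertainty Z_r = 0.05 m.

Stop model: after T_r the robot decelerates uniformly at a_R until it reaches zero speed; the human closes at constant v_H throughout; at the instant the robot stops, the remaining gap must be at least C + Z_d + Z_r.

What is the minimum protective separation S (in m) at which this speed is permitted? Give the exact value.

T_s = v_R/a_R = (39/20)/(1/2) = 3.9000 s
reaction-phase robot travel = 1.9500·0.0800 = 0.1560 m
robot covers 1.9500·3.9000 − ½·0.5000·3.9000² = 3.8025 m while stopping
human over T_r+T_s: 0.4000·(0.0800+3.9000) = 1.5920 m
C+Z_d+Z_r = 0.0800+0.1000+0.0500 = 0.2300 m
S_min ≈ 0.1560+3.8025+1.5920+0.2300  ⇒  S_min = 11561/2000 m

S_min = 11561/2000 m = 5.7805 m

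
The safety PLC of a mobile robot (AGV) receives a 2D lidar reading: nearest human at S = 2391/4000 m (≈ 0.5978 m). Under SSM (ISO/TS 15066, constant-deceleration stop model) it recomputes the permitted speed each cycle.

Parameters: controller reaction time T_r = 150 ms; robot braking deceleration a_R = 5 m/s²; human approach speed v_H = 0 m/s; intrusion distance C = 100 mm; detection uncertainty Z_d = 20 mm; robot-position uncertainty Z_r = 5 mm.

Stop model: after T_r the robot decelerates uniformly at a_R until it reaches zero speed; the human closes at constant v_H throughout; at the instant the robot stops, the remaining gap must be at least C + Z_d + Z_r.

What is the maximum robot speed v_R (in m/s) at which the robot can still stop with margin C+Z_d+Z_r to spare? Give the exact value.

quadratic (1/10)·v² + (3/20)·v + (-1891/4000) = 0
  disc = (3/20)² − 4·(1/10)·(-1891/4000) = 529/2500 ; √disc = 23/50
  v_R = (−(3/20) + 23/50) / (2·(1/10)) = 31/20 m/s
check:
braking lasts T_s = (31/20)/5 = 0.3100 s
robot covers v_R·T_r = 1.5500·0.1500 = 0.2325 m before braking
robot covers 1.5500·0.3100 − ½·5.0000·0.3100² = 0.2402 m while stopping
human over T_r+T_s: 0.0000·(0.1500+0.3100) = 0.0000 m
C+Z_d+Z_r = 0.1000+0.0200+0.0050 = 0.1250 m
sum ≈ 0.2325+0.2402+0.0000+0.1250 ≈ 0.5978 m = S ✓

v_R_max = 31/20 m/s = 1.5500 m/s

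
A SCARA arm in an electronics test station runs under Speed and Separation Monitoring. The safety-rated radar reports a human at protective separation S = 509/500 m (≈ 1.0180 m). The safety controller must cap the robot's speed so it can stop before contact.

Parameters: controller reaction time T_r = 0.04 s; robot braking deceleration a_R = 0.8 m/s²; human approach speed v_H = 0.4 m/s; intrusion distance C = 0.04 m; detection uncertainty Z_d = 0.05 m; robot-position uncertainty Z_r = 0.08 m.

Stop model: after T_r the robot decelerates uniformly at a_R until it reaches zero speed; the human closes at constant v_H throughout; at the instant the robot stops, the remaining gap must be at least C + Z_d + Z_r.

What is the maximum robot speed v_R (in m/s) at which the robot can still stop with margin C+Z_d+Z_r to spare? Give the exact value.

v_R_max = 4/5 m/s = 0.8000 m/s

at the boundary: (5/8)·v² + (27/50)·v + (-104/125) = 0
  disc = (27/50)² − 4·(5/8)·(-104/125) = 5929/2500 ; √disc = 77/50
  v_R = (−(27/50) + 77/50) / (2·(5/8)) = 4/5 m/s
check:
T_s = v_R/a_R = (4/5)/(4/5) = 1.0000 s
reaction-phase robot travel = 0.8000·0.0400 = 0.0320 m
robot covers 0.8000·1.0000 − ½·0.8000·1.0000² = 0.4000 m while stopping
human over T_r+T_s: 0.4000·(0.0400+1.0000) = 0.4160 m
margins: 0.0400+0.0500+0.0800 = 0.1700 m
sum ≈ 0.0320+0.4000+0.4160+0.1700 ≈ 1.0180 m = S ✓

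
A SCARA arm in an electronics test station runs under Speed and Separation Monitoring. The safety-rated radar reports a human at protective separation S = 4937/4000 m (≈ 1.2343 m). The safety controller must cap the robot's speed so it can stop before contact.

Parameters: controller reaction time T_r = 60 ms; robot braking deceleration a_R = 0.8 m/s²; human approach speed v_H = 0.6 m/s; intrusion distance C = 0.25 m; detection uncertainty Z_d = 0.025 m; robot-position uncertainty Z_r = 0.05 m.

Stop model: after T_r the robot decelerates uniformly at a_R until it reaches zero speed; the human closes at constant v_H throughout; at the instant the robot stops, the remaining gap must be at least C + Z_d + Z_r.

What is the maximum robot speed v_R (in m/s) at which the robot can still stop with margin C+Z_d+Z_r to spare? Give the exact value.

quadratic (5/8)·v² + (81/100)·v + (-3493/4000) = 0
  disc = (81/100)² − 4·(5/8)·(-3493/4000) = 113569/40000 ; √disc = 337/200
  v_R = (−(81/100) + 337/200) / (2·(5/8)) = 7/10 m/s
check:
stop time T_s = (7/10)/(4/5) = 0.8750 s
robot in T_r: 0.7000·0.0600 = 0.0420 m
braking distance = 0.7000²/(2·0.8000) = 0.3063 m
human over T_r+T_s: 0.6000·(0.0600+0.8750) = 0.5610 m
residual clearance needed = 0.2500+0.0250+0.0500 = 0.3250 m
sum ≈ 0.0420+0.3063+0.5610+0.3250 ≈ 1.2343 m = S ✓

v_R_max = 7/10 m/s = 0.7000 m/s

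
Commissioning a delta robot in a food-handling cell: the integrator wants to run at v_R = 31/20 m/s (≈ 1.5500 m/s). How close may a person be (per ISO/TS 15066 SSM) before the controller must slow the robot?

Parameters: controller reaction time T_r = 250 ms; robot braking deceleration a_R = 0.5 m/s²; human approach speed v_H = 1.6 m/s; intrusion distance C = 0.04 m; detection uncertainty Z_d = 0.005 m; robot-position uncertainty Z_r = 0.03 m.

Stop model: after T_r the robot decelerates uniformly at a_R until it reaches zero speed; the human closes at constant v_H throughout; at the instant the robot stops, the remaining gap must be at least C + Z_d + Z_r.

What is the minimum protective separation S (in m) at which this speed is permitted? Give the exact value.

S_min = 329/40 m = 8.2250 m

stop time T_s = (31/20)/(1/2) = 3.1000 s
reaction-phase robot travel = 1.5500·0.2500 = 0.3875 m
robot covers 1.5500·3.1000 − ½·0.5000·3.1000² = 2.4025 m while stopping
human over T_r+T_s: 1.6000·(0.2500+3.1000) = 5.3600 m
margins: 0.0400+0.0050+0.0300 = 0.0750 m
S_min ≈ 0.3875+2.4025+5.3600+0.0750  ⇒  S_min = 329/40 m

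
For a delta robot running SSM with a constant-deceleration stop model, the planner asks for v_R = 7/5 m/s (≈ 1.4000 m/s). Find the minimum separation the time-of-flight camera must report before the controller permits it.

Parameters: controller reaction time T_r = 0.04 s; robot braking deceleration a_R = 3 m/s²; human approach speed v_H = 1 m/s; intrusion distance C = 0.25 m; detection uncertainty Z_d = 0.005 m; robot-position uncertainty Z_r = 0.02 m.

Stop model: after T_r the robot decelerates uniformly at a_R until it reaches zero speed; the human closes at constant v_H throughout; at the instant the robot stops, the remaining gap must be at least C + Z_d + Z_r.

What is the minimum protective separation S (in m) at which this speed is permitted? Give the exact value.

S_min = 3493/3000 m = 1.1643 m

T_s = v_R/a_R = (7/5)/3 = 0.4667 s
robot in T_r: 1.4000·0.0400 = 0.0560 m
robot covers 1.4000·0.4667 − ½·3.0000·0.4667² = 0.3267 m while stopping
human over T_r+T_s: 1.0000·(0.0400+0.4667) = 0.5067 m
margins: 0.2500+0.0050+0.0200 = 0.2750 m
S_min ≈ 0.0560+0.3267+0.5067+0.2750  ⇒  S_min = 3493/3000 m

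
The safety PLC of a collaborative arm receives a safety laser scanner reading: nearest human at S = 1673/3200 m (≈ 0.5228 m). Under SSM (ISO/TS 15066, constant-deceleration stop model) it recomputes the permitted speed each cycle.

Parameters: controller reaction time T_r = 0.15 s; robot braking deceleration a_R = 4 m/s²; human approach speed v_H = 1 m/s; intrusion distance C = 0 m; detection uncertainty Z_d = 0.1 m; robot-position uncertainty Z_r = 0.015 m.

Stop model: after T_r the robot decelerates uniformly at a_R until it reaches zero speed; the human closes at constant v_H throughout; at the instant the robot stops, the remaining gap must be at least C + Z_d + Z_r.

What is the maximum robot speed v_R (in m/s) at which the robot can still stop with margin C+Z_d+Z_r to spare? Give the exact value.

v_R_max = 11/20 m/s = 0.5500 m/s

collect terms ⇒ (1/8)·v_R² + (2/5)·v_R + (-33/128) = 0
  disc = (2/5)² − 4·(1/8)·(-33/128) = 1849/6400 ; √disc = 43/80
  v_R = (−(2/5) + 43/80) / (2·(1/8)) = 11/20 m/s
check:
T_s = v_R/a_R = (11/20)/4 = 0.1375 s
robot in T_r: 0.5500·0.1500 = 0.0825 m
braking distance = 0.5500²/(2·4.0000) = 0.0378 m
human over T_r+T_s: 1.0000·(0.1500+0.1375) = 0.2875 m
margins: 0.0000+0.1000+0.0150 = 0.1150 m
sum ≈ 0.0825+0.0378+0.2875+0.1150 ≈ 0.5228 m = S ✓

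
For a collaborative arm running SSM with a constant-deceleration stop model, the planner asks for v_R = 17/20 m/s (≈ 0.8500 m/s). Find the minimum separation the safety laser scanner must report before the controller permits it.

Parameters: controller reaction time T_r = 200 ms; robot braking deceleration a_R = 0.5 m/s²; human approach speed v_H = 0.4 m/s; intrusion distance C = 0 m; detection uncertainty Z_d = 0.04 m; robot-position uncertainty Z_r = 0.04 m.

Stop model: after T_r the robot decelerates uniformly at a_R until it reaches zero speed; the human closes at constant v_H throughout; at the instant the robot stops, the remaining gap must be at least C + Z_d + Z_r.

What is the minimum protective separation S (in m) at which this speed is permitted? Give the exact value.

braking lasts T_s = (17/20)/(1/2) = 1.7000 s
robot in T_r: 0.8500·0.2000 = 0.1700 m
robot covers 0.8500·1.7000 − ½·0.5000·1.7000² = 0.7225 m while stopping
human over T_r+T_s: 0.4000·(0.2000+1.7000) = 0.7600 m
margins: 0.0000+0.0400+0.0400 = 0.0800 m
S_min ≈ 0.1700+0.7225+0.7600+0.0800  ⇒  S_min = 693/400 m

S_min = 693/400 m = 1.7325 m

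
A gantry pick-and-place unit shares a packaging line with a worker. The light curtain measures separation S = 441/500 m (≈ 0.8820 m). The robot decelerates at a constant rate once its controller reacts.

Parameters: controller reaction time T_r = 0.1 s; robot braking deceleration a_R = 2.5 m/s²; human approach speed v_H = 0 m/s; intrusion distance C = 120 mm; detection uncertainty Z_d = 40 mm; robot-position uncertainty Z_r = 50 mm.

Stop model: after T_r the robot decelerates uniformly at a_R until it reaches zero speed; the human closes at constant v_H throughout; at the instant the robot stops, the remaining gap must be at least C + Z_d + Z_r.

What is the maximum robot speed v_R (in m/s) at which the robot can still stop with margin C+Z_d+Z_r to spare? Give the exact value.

v_R_max = 8/5 m/s = 1.6000 m/s

collect terms ⇒ (1/5)·v_R² + (1/10)·v_R + (-84/125) = 0
  disc = (1/10)² − 4·(1/5)·(-84/125) = 1369/2500 ; √disc = 37/50
  v_R = (−(1/10) + 37/50) / (2·(1/5)) = 8/5 m/s
check:
T_s = v_R/a_R = (8/5)/(5/2) = 0.6400 s
reaction-phase robot travel = 1.6000·0.1000 = 0.1600 m
braking distance = 1.6000²/(2·2.5000) = 0.5120 m
human over T_r+T_s: 0.0000·(0.1000+0.6400) = 0.0000 m
margins: 0.1200+0.0400+0.0500 = 0.2100 m
sum ≈ 0.1600+0.5120+0.0000+0.2100 ≈ 0.8820 m = S ✓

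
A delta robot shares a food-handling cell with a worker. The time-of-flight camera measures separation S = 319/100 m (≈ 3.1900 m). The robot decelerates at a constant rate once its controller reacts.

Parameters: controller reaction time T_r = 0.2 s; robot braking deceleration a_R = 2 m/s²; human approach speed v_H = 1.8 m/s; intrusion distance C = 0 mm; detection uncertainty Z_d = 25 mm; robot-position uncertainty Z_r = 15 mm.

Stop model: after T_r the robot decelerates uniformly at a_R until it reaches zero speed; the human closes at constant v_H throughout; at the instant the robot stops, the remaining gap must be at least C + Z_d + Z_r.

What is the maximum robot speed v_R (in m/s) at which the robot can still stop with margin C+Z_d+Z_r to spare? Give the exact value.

v_R_max = 9/5 m/s = 1.8000 m/s

at the boundary: (1/4)·v² + (11/10)·v + (-279/100) = 0
  disc = (11/10)² − 4·(1/4)·(-279/100) = 4 ; √disc = 2
  v_R = (−(11/10) + 2) / (2·(1/4)) = 9/5 m/s
check:
braking lasts T_s = (9/5)/2 = 0.9000 s
robot in T_r: 1.8000·0.2000 = 0.3600 m
robot covers 1.8000·0.9000 − ½·2.0000·0.9000² = 0.8100 m while stopping
human closes 1.8000·1.1000 = 1.9800 m
margins: 0.0000+0.0250+0.0150 = 0.0400 m
sum ≈ 0.3600+0.8100+1.9800+0.0400 ≈ 3.1900 m = S ✓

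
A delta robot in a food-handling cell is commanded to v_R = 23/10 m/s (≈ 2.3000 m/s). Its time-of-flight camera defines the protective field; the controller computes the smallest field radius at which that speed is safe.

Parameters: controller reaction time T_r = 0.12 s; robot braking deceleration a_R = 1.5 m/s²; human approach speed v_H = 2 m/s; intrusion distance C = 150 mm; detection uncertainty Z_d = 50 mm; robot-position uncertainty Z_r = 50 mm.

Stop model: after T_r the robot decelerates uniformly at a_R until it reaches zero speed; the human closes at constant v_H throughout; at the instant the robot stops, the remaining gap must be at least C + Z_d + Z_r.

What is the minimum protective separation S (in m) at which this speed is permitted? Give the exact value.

S_min = 1399/250 m = 5.5960 m

braking lasts T_s = (23/10)/(3/2) = 1.5333 s
robot covers v_R·T_r = 2.3000·0.1200 = 0.2760 m before braking
braking distance = 2.3000²/(2·1.5000) = 1.7633 m
human over T_r+T_s: 2.0000·(0.1200+1.5333) = 3.3067 m
C+Z_d+Z_r = 0.1500+0.0500+0.0500 = 0.2500 m
S_min ≈ 0.2760+1.7633+3.3067+0.2500  ⇒  S_min = 1399/250 m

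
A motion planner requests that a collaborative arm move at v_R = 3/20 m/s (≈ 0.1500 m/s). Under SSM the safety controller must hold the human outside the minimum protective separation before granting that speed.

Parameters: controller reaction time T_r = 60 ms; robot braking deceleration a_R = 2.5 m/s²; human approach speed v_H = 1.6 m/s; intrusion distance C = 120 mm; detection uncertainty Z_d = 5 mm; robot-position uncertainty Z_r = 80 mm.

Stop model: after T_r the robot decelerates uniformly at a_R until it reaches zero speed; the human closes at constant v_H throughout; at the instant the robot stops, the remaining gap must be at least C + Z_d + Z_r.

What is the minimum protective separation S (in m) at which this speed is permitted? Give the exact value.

T_s = v_R/a_R = (3/20)/(5/2) = 0.0600 s
robot in T_r: 0.1500·0.0600 = 0.0090 m
robot under decel: 0.1500²/(2·2.5000) = 0.0045 m
human over T_r+T_s: 1.6000·(0.0600+0.0600) = 0.1920 m
residual clearance needed = 0.1200+0.0050+0.0800 = 0.2050 m
S_min ≈ 0.0090+0.0045+0.1920+0.2050  ⇒  S_min = 821/2000 m

S_min = 821/2000 m = 0.4105 m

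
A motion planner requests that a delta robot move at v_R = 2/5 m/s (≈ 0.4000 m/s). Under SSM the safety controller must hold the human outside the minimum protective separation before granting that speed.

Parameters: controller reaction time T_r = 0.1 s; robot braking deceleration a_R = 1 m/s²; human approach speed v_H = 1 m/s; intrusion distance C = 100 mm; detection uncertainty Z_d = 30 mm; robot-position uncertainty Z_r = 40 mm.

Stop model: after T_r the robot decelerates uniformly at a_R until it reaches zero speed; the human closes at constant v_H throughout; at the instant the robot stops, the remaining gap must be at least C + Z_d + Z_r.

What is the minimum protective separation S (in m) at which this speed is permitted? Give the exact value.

S_min = 79/100 m = 0.7900 m

braking lasts T_s = (2/5)/1 = 0.4000 s
reaction-phase robot travel = 0.4000·0.1000 = 0.0400 m
robot under decel: 0.4000²/(2·1.0000) = 0.0800 m
human closes 1.0000·0.5000 = 0.5000 m
margins: 0.1000+0.0300+0.0400 = 0.1700 m
S_min ≈ 0.0400+0.0800+0.5000+0.1700  ⇒  S_min = 79/100 m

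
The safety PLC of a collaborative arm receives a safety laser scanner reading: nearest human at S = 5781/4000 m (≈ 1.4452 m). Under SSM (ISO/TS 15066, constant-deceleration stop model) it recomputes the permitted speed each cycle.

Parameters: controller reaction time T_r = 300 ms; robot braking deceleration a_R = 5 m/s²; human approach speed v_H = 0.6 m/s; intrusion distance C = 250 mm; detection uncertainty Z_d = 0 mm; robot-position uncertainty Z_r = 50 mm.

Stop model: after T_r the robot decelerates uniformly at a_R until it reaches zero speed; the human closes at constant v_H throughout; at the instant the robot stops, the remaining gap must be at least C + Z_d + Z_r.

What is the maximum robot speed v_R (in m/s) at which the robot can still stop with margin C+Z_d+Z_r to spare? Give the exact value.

collect terms ⇒ (1/10)·v_R² + (21/50)·v_R + (-3861/4000) = 0
  disc = (21/50)² − 4·(1/10)·(-3861/4000) = 9/16 ; √disc = 3/4
  v_R = (−(21/50) + 3/4) / (2·(1/10)) = 33/20 m/s
check:
braking lasts T_s = (33/20)/5 = 0.3300 s
robot in T_r: 1.6500·0.3000 = 0.4950 m
braking distance = 1.6500²/(2·5.0000) = 0.2722 m
person approaches 0.6000·(0.3000+0.3300) = 0.3780 m
C+Z_d+Z_r = 0.2500+0.0000+0.0500 = 0.3000 m
sum ≈ 0.4950+0.2722+0.3780+0.3000 ≈ 1.4452 m = S ✓

v_R_max = 33/20 m/s = 1.6500 m/s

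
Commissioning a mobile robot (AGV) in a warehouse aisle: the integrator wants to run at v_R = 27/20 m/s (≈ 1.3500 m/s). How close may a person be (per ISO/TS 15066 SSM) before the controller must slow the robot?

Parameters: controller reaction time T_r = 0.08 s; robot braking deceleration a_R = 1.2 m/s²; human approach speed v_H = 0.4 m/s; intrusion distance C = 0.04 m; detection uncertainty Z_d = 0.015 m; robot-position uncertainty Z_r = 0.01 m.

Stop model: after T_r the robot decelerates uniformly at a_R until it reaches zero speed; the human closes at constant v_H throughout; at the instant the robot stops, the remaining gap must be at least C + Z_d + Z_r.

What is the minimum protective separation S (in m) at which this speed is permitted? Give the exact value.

S_min = 2263/1600 m = 1.4144 m

braking lasts T_s = (27/20)/(6/5) = 1.1250 s
reaction-phase robot travel = 1.3500·0.0800 = 0.1080 m
robot under decel: 1.3500²/(2·1.2000) = 0.7594 m
human over T_r+T_s: 0.4000·(0.0800+1.1250) = 0.4820 m
residual clearance needed = 0.0400+0.0150+0.0100 = 0.0650 m
S_min ≈ 0.1080+0.7594+0.4820+0.0650  ⇒  S_min = 2263/1600 m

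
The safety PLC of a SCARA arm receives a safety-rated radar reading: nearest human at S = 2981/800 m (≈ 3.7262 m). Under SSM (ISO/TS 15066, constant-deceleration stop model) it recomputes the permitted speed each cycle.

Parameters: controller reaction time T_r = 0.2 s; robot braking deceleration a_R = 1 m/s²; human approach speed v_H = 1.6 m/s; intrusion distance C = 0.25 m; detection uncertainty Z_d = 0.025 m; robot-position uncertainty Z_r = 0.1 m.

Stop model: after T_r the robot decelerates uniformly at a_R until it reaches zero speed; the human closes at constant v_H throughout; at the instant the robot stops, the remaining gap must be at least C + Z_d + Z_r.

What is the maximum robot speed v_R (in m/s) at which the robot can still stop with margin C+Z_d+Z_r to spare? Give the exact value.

at the boundary: (1/2)·v² + (9/5)·v + (-97/32) = 0
  disc = (9/5)² − 4·(1/2)·(-97/32) = 3721/400 ; √disc = 61/20
  v_R = (−(9/5) + 61/20) / (2·(1/2)) = 5/4 m/s
check:
braking lasts T_s = (5/4)/1 = 1.2500 s
reaction-phase robot travel = 1.2500·0.2000 = 0.2500 m
braking distance = 1.2500²/(2·1.0000) = 0.7812 m
human over T_r+T_s: 1.6000·(0.2000+1.2500) = 2.3200 m
residual clearance needed = 0.2500+0.0250+0.1000 = 0.3750 m
sum ≈ 0.2500+0.7812+2.3200+0.3750 ≈ 3.7262 m = S ✓

v_R_max = 5/4 m/s = 1.2500 m/s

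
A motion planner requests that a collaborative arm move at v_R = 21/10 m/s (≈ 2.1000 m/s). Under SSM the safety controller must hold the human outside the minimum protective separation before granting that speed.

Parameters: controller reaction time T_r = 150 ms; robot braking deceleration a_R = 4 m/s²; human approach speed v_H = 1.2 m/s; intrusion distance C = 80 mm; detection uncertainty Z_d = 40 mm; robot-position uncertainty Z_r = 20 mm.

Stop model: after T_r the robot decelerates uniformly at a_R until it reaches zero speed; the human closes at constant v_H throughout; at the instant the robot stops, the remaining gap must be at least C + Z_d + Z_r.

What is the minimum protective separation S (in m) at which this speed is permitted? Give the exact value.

braking lasts T_s = (21/10)/4 = 0.5250 s
reaction-phase robot travel = 2.1000·0.1500 = 0.3150 m
robot covers 2.1000·0.5250 − ½·4.0000·0.5250² = 0.5513 m while stopping
human closes 1.2000·0.6750 = 0.8100 m
margins: 0.0800+0.0400+0.0200 = 0.1400 m
S_min ≈ 0.3150+0.5513+0.8100+0.1400  ⇒  S_min = 1453/800 m

S_min = 1453/800 m = 1.8162 m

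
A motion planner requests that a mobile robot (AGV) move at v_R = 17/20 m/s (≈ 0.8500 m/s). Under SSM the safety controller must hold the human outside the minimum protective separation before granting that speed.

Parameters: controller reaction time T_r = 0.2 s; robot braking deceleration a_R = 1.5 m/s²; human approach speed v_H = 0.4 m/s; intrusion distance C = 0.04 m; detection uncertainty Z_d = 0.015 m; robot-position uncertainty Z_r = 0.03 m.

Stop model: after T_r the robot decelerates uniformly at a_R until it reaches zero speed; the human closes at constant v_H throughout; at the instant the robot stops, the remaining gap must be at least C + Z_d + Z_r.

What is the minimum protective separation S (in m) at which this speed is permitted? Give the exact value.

T_s = v_R/a_R = (17/20)/(3/2) = 0.5667 s
robot in T_r: 0.8500·0.2000 = 0.1700 m
robot under decel: 0.8500²/(2·1.5000) = 0.2408 m
person approaches 0.4000·(0.2000+0.5667) = 0.3067 m
residual clearance needed = 0.0400+0.0150+0.0300 = 0.0850 m
S_min ≈ 0.1700+0.2408+0.3067+0.0850  ⇒  S_min = 321/400 m

S_min = 321/400 m = 0.8025 m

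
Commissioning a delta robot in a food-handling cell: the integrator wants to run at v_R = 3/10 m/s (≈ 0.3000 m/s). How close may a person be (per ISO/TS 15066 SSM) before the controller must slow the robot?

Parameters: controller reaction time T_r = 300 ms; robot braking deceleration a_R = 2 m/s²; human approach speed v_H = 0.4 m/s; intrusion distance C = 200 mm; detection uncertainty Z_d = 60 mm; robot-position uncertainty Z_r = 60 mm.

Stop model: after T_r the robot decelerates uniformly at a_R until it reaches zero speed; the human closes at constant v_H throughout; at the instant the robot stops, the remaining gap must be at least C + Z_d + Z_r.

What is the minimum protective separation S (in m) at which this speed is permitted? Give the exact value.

S_min = 49/80 m = 0.6125 m

T_s = v_R/a_R = (3/10)/2 = 0.1500 s
robot covers v_R·T_r = 0.3000·0.3000 = 0.0900 m before braking
braking distance = 0.3000²/(2·2.0000) = 0.0225 m
human over T_r+T_s: 0.4000·(0.3000+0.1500) = 0.1800 m
margins: 0.2000+0.0600+0.0600 = 0.3200 m
S_min ≈ 0.0900+0.0225+0.1800+0.3200  ⇒  S_min = 49/80 m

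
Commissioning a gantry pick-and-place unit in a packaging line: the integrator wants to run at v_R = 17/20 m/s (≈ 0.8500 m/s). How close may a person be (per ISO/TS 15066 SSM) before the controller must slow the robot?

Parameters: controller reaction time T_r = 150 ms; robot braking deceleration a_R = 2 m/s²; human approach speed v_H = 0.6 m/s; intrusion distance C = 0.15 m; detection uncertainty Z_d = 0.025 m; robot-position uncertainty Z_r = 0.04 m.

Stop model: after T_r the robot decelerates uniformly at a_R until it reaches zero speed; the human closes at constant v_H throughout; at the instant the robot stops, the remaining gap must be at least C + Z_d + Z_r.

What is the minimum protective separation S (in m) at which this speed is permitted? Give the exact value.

S_min = 1389/1600 m = 0.8681 m

T_s = v_R/a_R = (17/20)/2 = 0.4250 s
robot covers v_R·T_r = 0.8500·0.1500 = 0.1275 m before braking
robot covers 0.8500·0.4250 − ½·2.0000·0.4250² = 0.1806 m while stopping
human over T_r+T_s: 0.6000·(0.1500+0.4250) = 0.3450 m
margins: 0.1500+0.0250+0.0400 = 0.2150 m
S_min ≈ 0.1275+0.1806+0.3450+0.2150  ⇒  S_min = 1389/1600 m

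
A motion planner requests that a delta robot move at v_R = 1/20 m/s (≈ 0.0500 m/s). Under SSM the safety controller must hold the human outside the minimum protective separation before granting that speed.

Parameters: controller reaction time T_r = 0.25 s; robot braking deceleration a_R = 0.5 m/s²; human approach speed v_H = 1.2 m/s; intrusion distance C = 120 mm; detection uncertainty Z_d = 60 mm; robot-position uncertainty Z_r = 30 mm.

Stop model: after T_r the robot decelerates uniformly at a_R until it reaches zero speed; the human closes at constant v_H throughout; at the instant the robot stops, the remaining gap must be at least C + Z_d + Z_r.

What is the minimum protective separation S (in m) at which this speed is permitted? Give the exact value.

S_min = 129/200 m = 0.6450 m

stop time T_s = (1/20)/(1/2) = 0.1000 s
robot in T_r: 0.0500·0.2500 = 0.0125 m
braking distance = 0.0500²/(2·0.5000) = 0.0025 m
human closes 1.2000·0.3500 = 0.4200 m
C+Z_d+Z_r = 0.1200+0.0600+0.0300 = 0.2100 m
S_min ≈ 0.0125+0.0025+0.4200+0.2100  ⇒  S_min = 129/200 m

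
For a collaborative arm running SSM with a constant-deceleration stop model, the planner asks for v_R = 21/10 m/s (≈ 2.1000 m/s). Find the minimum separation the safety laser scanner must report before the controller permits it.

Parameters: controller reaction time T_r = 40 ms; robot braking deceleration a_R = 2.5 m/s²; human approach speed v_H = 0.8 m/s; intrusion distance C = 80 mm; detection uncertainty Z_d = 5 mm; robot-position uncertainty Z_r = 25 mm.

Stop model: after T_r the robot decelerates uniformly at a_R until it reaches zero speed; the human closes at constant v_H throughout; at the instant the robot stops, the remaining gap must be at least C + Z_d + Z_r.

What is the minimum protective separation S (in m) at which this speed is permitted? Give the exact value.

braking lasts T_s = (21/10)/(5/2) = 0.8400 s
robot covers v_R·T_r = 2.1000·0.0400 = 0.0840 m before braking
robot under decel: 2.1000²/(2·2.5000) = 0.8820 m
human over T_r+T_s: 0.8000·(0.0400+0.8400) = 0.7040 m
margins: 0.0800+0.0050+0.0250 = 0.1100 m
S_min ≈ 0.0840+0.8820+0.7040+0.1100  ⇒  S_min = 89/50 m

S_min = 89/50 m = 1.7800 m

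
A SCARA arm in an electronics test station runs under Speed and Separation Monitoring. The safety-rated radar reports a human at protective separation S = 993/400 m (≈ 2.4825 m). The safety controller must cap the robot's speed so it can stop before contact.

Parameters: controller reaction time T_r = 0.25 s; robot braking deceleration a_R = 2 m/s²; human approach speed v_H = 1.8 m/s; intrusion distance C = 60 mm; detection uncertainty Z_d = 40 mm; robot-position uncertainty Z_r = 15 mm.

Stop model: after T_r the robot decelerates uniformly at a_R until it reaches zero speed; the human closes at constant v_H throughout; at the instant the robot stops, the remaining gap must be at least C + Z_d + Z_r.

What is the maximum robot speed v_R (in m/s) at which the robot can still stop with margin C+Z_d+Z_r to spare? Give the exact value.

v_R_max = 13/10 m/s = 1.3000 m/s

at the boundary: (1/4)·v² + (23/20)·v + (-767/400) = 0
  disc = (23/20)² − 4·(1/4)·(-767/400) = 81/25 ; √disc = 9/5
  v_R = (−(23/20) + 9/5) / (2·(1/4)) = 13/10 m/s
check:
braking lasts T_s = (13/10)/2 = 0.6500 s
robot covers v_R·T_r = 1.3000·0.2500 = 0.3250 m before braking
robot under decel: 1.3000²/(2·2.0000) = 0.4225 m
person approaches 1.8000·(0.2500+0.6500) = 1.6200 m
margins: 0.0600+0.0400+0.0150 = 0.1150 m
sum ≈ 0.3250+0.4225+1.6200+0.1150 ≈ 2.4825 m = S ✓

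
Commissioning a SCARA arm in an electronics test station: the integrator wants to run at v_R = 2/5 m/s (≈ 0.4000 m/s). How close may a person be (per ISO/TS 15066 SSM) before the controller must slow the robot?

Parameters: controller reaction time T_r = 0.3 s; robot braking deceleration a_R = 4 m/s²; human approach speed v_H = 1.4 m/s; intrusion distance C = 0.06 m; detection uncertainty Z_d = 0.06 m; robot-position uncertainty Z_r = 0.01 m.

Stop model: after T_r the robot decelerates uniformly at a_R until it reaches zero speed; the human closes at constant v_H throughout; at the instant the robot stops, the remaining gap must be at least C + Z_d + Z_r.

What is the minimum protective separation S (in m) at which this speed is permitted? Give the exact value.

stop time T_s = (2/5)/4 = 0.1000 s
reaction-phase robot travel = 0.4000·0.3000 = 0.1200 m
robot under decel: 0.4000²/(2·4.0000) = 0.0200 m
human over T_r+T_s: 1.4000·(0.3000+0.1000) = 0.5600 m
margins: 0.0600+0.0600+0.0100 = 0.1300 m
S_min ≈ 0.1200+0.0200+0.5600+0.1300  ⇒  S_min = 83/100 m

S_min = 83/100 m = 0.8300 m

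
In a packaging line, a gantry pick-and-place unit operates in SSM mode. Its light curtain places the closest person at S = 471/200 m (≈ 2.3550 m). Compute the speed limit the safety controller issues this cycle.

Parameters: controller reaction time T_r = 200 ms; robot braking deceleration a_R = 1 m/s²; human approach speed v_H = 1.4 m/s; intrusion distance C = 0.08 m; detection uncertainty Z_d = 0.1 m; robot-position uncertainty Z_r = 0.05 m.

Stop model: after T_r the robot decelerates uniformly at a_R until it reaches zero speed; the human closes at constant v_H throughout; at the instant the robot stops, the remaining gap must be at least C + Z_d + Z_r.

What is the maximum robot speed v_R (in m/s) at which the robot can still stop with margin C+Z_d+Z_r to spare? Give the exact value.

v_R_max = 9/10 m/s = 0.9000 m/s

collect terms ⇒ (1/2)·v_R² + (8/5)·v_R + (-369/200) = 0
  disc = (8/5)² − 4·(1/2)·(-369/200) = 25/4 ; √disc = 5/2
  v_R = (−(8/5) + 5/2) / (2·(1/2)) = 9/10 m/s
check:
T_s = v_R/a_R = (9/10)/1 = 0.9000 s
reaction-phase robot travel = 0.9000·0.2000 = 0.1800 m
robot covers 0.9000·0.9000 − ½·1.0000·0.9000² = 0.4050 m while stopping
person approaches 1.4000·(0.2000+0.9000) = 1.5400 m
C+Z_d+Z_r = 0.0800+0.1000+0.0500 = 0.2300 m
sum ≈ 0.1800+0.4050+1.5400+0.2300 ≈ 2.3550 m = S ✓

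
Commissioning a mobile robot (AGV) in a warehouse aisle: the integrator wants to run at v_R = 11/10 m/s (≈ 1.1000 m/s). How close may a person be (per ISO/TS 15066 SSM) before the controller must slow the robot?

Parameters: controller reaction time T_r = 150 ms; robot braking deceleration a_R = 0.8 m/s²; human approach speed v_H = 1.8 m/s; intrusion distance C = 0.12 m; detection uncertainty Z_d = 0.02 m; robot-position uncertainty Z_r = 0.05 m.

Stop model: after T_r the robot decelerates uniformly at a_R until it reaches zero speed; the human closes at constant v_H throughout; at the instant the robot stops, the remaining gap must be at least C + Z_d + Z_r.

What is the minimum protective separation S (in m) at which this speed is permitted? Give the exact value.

T_s = v_R/a_R = (11/10)/(4/5) = 1.3750 s
robot covers v_R·T_r = 1.1000·0.1500 = 0.1650 m before braking
robot under decel: 1.1000²/(2·0.8000) = 0.7562 m
person approaches 1.8000·(0.1500+1.3750) = 2.7450 m
margins: 0.1200+0.0200+0.0500 = 0.1900 m
S_min ≈ 0.1650+0.7562+2.7450+0.1900  ⇒  S_min = 617/160 m

S_min = 617/160 m = 3.8563 m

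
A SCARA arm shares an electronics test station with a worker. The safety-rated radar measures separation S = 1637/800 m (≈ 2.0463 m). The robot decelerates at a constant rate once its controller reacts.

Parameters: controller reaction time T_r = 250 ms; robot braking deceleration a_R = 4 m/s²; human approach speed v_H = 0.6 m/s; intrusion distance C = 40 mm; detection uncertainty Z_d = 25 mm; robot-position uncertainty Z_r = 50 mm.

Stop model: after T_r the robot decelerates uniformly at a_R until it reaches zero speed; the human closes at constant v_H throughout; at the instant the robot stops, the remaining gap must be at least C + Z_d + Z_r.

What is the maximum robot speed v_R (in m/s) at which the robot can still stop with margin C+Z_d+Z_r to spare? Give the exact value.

v_R_max = 5/2 m/s = 2.5000 m/s

quadratic (1/8)·v² + (2/5)·v + (-57/32) = 0
  disc = (2/5)² − 4·(1/8)·(-57/32) = 1681/1600 ; √disc = 41/40
  v_R = (−(2/5) + 41/40) / (2·(1/8)) = 5/2 m/s
check:
stop time T_s = (5/2)/4 = 0.6250 s
robot covers v_R·T_r = 2.5000·0.2500 = 0.6250 m before braking
braking distance = 2.5000²/(2·4.0000) = 0.7812 m
person approaches 0.6000·(0.2500+0.6250) = 0.5250 m
margins: 0.0400+0.0250+0.0500 = 0.1150 m
sum ≈ 0.6250+0.7812+0.5250+0.1150 ≈ 2.0463 m = S ✓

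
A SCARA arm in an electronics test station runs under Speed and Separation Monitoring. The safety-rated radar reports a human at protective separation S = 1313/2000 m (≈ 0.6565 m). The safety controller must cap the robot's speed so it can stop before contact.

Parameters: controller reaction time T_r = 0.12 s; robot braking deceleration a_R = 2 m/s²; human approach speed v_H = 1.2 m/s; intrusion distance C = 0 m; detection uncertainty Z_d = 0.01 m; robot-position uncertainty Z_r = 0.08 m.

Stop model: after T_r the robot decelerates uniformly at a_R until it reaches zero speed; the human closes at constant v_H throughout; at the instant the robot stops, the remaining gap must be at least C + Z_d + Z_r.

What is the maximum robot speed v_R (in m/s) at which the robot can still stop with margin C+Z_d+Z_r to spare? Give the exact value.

v_R_max = 1/2 m/s = 0.5000 m/s

at the boundary: (1/4)·v² + (18/25)·v + (-169/400) = 0
  disc = (18/25)² − 4·(1/4)·(-169/400) = 9409/10000 ; √disc = 97/100
  v_R = (−(18/25) + 97/100) / (2·(1/4)) = 1/2 m/s
check:
braking lasts T_s = (1/2)/2 = 0.2500 s
reaction-phase robot travel = 0.5000·0.1200 = 0.0600 m
braking distance = 0.5000²/(2·2.0000) = 0.0625 m
person approaches 1.2000·(0.1200+0.2500) = 0.4440 m
margins: 0.0000+0.0100+0.0800 = 0.0900 m
sum ≈ 0.0600+0.0625+0.4440+0.0900 ≈ 0.6565 m = S ✓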